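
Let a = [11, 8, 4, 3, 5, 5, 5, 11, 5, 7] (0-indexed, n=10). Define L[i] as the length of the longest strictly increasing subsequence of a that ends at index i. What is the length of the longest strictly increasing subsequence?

   i    0    1    2    3    4    5    6    7    8    9
a[i]   11    8    4    3    5    5    5   11    5    7
L[i]    1    1    1    1    2    2    2    3    2    3

3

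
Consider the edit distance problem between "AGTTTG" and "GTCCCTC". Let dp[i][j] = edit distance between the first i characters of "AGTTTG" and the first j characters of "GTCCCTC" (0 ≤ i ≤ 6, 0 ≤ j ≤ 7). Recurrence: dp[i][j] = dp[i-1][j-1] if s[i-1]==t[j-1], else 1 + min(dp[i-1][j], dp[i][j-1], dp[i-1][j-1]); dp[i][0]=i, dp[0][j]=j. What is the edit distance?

5

   ''  G  T  C  C  C  T  C
''  0  1  2  3  4  5  6  7
 A  1  1  2  3  4  5  6  7
 G  2  1  2  3  4  5  6  7
 T  3  2  1  2  3  4  5  6
 T  4  3  2  2  3  4  4  5
 T  5  4  3  3  3  4  4  5
 G  6  5  4  4  4  4  5  5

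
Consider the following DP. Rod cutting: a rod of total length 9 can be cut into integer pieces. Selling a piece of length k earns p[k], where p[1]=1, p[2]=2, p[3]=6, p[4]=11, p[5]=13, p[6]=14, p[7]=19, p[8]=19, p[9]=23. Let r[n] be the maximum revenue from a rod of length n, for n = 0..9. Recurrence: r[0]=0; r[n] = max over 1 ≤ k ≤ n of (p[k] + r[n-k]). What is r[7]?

   n    0    1    2    3    4    5    6    7    8    9
r[n]    0    1    2    6   11   13   14   19   22   24

19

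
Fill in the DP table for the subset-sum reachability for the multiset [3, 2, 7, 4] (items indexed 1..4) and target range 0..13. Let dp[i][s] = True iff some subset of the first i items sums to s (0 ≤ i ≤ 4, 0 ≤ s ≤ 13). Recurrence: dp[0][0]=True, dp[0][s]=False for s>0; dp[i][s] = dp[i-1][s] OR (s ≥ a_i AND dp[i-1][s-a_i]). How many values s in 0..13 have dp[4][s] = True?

12

i\s   0   1   2   3   4   5   6   7   8   9  10  11  12  13
  0   T   F   F   F   F   F   F   F   F   F   F   F   F   F
  1   T   F   F   T   F   F   F   F   F   F   F   F   F   F
  2   T   F   T   T   F   T   F   F   F   F   F   F   F   F
  3   T   F   T   T   F   T   F   T   F   T   T   F   T   F
  4   T   F   T   T   T   T   T   T   F   T   T   T   T   T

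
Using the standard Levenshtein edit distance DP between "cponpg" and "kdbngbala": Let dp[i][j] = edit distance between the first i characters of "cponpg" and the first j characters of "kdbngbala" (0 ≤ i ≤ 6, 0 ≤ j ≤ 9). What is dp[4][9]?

8

   ''  k  d  b  n  g  b  a  l  a
''  0  1  2  3  4  5  6  7  8  9
 c  1  1  2  3  4  5  6  7  8  9
 p  2  2  2  3  4  5  6  7  8  9
 o  3  3  3  3  4  5  6  7  8  9
 n  4  4  4  4  3  4  5  6  7  8
 p  5  5  5  5  4  4  5  6  7  8
 g  6  6  6  6  5  4  5  6  7  8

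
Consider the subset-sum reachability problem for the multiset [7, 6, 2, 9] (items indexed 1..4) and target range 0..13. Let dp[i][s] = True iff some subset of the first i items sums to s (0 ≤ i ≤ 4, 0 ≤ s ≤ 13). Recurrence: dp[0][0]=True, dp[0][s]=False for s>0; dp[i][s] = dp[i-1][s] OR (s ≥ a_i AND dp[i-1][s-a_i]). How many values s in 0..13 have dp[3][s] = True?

7

i\s   0   1   2   3   4   5   6   7   8   9  10  11  12  13
  0   T   F   F   F   F   F   F   F   F   F   F   F   F   F
  1   T   F   F   F   F   F   F   T   F   F   F   F   F   F
  2   T   F   F   F   F   F   T   T   F   F   F   F   F   T
  3   T   F   T   F   F   F   T   T   T   T   F   F   F   T
  4   T   F   T   F   F   F   T   T   T   T   F   T   F   T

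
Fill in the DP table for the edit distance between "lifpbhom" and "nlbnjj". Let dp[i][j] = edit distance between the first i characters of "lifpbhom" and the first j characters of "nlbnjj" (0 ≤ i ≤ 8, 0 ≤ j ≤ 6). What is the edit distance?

7

   ''  n  l  b  n  j  j
''  0  1  2  3  4  5  6
 l  1  1  1  2  3  4  5
 i  2  2  2  2  3  4  5
 f  3  3  3  3  3  4  5
 p  4  4  4  4  4  4  5
 b  5  5  5  4  5  5  5
 h  6  6  6  5  5  6  6
 o  7  7  7  6  6  6  7
 m  8  8  8  7  7  7  7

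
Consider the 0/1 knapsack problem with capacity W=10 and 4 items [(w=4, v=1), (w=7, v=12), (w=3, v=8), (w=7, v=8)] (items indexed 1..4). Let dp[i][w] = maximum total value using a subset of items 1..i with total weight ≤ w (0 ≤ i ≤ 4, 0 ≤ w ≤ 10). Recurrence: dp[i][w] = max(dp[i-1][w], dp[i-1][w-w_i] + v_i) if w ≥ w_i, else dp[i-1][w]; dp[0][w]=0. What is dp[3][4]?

i\w   0   1   2   3   4   5   6   7   8   9  10
  0   0   0   0   0   0   0   0   0   0   0   0
  1   0   0   0   0   1   1   1   1   1   1   1
  2   0   0   0   0   1   1   1  12  12  12  12
  3   0   0   0   8   8   8   8  12  12  12  20
  4   0   0   0   8   8   8   8  12  12  12  20

8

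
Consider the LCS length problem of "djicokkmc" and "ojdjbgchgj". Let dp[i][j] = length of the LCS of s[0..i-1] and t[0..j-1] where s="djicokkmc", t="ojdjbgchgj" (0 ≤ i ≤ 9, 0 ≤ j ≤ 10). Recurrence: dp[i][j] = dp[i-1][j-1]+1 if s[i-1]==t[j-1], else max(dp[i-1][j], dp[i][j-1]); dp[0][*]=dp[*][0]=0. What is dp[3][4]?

2

   ''  o  j  d  j  b  g  c  h  g  j
''  0  0  0  0  0  0  0  0  0  0  0
 d  0  0  0  1  1  1  1  1  1  1  1
 j  0  0  1  1  2  2  2  2  2  2  2
 i  0  0  1  1  2  2  2  2  2  2  2
 c  0  0  1  1  2  2  2  3  3  3  3
 o  0  1  1  1  2  2  2  3  3  3  3
 k  0  1  1  1  2  2  2  3  3  3  3
 k  0  1  1  1  2  2  2  3  3  3  3
 m  0  1  1  1  2  2  2  3  3  3  3
 c  0  1  1  1  2  2  2  3  3  3  3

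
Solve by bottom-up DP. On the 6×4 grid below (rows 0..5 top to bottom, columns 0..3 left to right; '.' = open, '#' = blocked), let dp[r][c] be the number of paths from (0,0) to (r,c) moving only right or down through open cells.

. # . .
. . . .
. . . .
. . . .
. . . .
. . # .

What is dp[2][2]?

r\c   0   1   2   3
  0   1   0   0   0
  1   1   1   1   1
  2   1   2   3   4
  3   1   3   6  10
  4   1   4  10  20
  5   1   5   0  20

3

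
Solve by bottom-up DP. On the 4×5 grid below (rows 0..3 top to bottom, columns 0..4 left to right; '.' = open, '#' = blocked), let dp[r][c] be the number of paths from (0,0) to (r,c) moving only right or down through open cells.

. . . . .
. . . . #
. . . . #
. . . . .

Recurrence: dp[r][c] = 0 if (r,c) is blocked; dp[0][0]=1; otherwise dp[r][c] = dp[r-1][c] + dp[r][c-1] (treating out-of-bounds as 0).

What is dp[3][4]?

r\c   0   1   2   3   4
  0   1   1   1   1   1
  1   1   2   3   4   0
  2   1   3   6  10   0
  3   1   4  10  20  20

20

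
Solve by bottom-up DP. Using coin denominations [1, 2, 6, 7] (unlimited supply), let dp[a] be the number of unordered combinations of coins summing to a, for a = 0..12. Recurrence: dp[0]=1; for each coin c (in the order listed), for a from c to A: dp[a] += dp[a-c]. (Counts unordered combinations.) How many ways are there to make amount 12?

15

after  coin     0     1     2     3     4     5     6     7     8     9    10    11    12
          1     1     1     1     1     1     1     1     1     1     1     1     1     1
          2     1     1     2     2     3     3     4     4     5     5     6     6     7
          6     1     1     2     2     3     3     5     5     7     7     9     9    12
          7     1     1     2     2     3     3     5     6     8     9    11    12    15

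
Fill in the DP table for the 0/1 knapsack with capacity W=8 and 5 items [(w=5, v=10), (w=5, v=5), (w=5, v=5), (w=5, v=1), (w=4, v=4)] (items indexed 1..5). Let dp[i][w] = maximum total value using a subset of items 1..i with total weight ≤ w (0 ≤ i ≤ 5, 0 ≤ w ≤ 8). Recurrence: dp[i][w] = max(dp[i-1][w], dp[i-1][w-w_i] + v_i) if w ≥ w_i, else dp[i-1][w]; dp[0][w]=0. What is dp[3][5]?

i\w   0   1   2   3   4   5   6   7   8
  0   0   0   0   0   0   0   0   0   0
  1   0   0   0   0   0  10  10  10  10
  2   0   0   0   0   0  10  10  10  10
  3   0   0   0   0   0  10  10  10  10
  4   0   0   0   0   0  10  10  10  10
  5   0   0   0   0   4  10  10  10  10

10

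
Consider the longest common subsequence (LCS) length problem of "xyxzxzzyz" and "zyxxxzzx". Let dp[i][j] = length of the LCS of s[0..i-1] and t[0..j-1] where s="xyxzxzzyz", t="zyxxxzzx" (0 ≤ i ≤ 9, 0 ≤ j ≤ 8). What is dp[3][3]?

   ''  z  y  x  x  x  z  z  x
''  0  0  0  0  0  0  0  0  0
 x  0  0  0  1  1  1  1  1  1
 y  0  0  1  1  1  1  1  1  1
 x  0  0  1  2  2  2  2  2  2
 z  0  1  1  2  2  2  3  3  3
 x  0  1  1  2  3  3  3  3  4
 z  0  1  1  2  3  3  4  4  4
 z  0  1  1  2  3  3  4  5  5
 y  0  1  2  2  3  3  4  5  5
 z  0  1  2  2  3  3  4  5  5

2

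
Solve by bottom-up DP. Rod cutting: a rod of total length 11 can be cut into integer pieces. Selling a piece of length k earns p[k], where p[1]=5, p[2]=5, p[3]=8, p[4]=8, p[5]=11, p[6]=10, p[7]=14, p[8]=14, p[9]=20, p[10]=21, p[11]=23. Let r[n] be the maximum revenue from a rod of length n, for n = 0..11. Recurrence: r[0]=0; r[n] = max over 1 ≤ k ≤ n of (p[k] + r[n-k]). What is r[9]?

   n    0    1    2    3    4    5    6    7    8    9   10   11
r[n]    0    5   10   15   20   25   30   35   40   45   50   55

45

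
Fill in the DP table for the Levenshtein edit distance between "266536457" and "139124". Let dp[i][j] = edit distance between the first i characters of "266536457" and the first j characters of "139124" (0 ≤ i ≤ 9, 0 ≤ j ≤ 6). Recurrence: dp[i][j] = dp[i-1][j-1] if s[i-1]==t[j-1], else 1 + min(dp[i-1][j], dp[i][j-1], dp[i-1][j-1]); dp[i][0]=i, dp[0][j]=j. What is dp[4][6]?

   ''  1  3  9  1  2  4
''  0  1  2  3  4  5  6
 2  1  1  2  3  4  4  5
 6  2  2  2  3  4  5  5
 6  3  3  3  3  4  5  6
 5  4  4  4  4  4  5  6
 3  5  5  4  5  5  5  6
 6  6  6  5  5  6  6  6
 4  7  7  6  6  6  7  6
 5  8  8  7  7  7  7  7
 7  9  9  8  8  8  8  8

6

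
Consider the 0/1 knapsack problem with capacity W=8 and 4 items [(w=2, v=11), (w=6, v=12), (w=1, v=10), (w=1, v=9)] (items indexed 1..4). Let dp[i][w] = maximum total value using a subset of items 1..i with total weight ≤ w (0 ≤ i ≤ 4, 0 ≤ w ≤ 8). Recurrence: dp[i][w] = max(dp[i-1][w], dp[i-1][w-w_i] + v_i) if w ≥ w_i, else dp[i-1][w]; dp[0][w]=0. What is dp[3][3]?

i\w   0   1   2   3   4   5   6   7   8
  0   0   0   0   0   0   0   0   0   0
  1   0   0  11  11  11  11  11  11  11
  2   0   0  11  11  11  11  12  12  23
  3   0  10  11  21  21  21  21  22  23
  4   0  10  19  21  30  30  30  30  31

21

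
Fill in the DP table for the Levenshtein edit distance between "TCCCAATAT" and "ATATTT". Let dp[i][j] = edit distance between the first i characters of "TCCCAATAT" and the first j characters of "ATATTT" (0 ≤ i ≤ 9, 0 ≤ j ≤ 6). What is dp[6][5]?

   ''  A  T  A  T  T  T
''  0  1  2  3  4  5  6
 T  1  1  1  2  3  4  5
 C  2  2  2  2  3  4  5
 C  3  3  3  3  3  4  5
 C  4  4  4  4  4  4  5
 A  5  4  5  4  5  5  5
 A  6  5  5  5  5  6  6
 T  7  6  5  6  5  5  6
 A  8  7  6  5  6  6  6
 T  9  8  7  6  5  6  6

6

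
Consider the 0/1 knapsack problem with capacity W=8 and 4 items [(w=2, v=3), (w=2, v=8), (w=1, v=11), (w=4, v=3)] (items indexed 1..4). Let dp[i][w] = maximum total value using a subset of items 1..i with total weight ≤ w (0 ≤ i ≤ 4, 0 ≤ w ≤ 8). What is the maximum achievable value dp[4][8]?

i\w   0   1   2   3   4   5   6   7   8
  0   0   0   0   0   0   0   0   0   0
  1   0   0   3   3   3   3   3   3   3
  2   0   0   8   8  11  11  11  11  11
  3   0  11  11  19  19  22  22  22  22
  4   0  11  11  19  19  22  22  22  22

22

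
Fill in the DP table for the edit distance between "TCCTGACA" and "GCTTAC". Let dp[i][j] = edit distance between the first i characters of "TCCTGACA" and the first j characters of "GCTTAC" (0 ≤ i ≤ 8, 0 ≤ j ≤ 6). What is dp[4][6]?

4

   ''  G  C  T  T  A  C
''  0  1  2  3  4  5  6
 T  1  1  2  2  3  4  5
 C  2  2  1  2  3  4  4
 C  3  3  2  2  3  4  4
 T  4  4  3  2  2  3  4
 G  5  4  4  3  3  3  4
 A  6  5  5  4  4  3  4
 C  7  6  5  5  5  4  3
 A  8  7  6  6  6  5  4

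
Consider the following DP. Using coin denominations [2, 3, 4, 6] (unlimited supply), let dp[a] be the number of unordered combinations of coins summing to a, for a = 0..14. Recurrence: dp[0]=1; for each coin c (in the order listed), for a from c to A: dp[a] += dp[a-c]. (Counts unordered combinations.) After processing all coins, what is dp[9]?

after  coin     0     1     2     3     4     5     6     7     8     9    10    11    12    13    14
          2     1     0     1     0     1     0     1     0     1     0     1     0     1     0     1
          3     1     0     1     1     1     1     2     1     2     2     2     2     3     2     3
          4     1     0     1     1     2     1     3     2     4     3     5     4     7     5     8
          6     1     0     1     1     2     1     4     2     5     4     7     5    11     7    13

4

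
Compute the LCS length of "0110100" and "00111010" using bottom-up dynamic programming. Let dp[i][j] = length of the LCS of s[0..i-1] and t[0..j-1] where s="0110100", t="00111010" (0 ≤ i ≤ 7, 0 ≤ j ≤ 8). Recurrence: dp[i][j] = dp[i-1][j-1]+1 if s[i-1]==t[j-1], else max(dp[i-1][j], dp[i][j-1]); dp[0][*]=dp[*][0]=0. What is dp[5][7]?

   ''  0  0  1  1  1  0  1  0
''  0  0  0  0  0  0  0  0  0
 0  0  1  1  1  1  1  1  1  1
 1  0  1  1  2  2  2  2  2  2
 1  0  1  1  2  3  3  3  3  3
 0  0  1  2  2  3  3  4  4  4
 1  0  1  2  3  3  4  4  5  5
 0  0  1  2  3  3  4  5  5  6
 0  0  1  2  3  3  4  5  5  6

5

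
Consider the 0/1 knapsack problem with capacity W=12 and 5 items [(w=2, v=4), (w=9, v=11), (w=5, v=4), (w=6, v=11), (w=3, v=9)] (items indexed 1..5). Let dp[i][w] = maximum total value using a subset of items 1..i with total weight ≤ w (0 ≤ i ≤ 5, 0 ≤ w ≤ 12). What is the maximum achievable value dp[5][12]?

24

i\w   0   1   2   3   4   5   6   7   8   9  10  11  12
  0   0   0   0   0   0   0   0   0   0   0   0   0   0
  1   0   0   4   4   4   4   4   4   4   4   4   4   4
  2   0   0   4   4   4   4   4   4   4  11  11  15  15
  3   0   0   4   4   4   4   4   8   8  11  11  15  15
  4   0   0   4   4   4   4  11  11  15  15  15  15  15
  5   0   0   4   9   9  13  13  13  15  20  20  24  24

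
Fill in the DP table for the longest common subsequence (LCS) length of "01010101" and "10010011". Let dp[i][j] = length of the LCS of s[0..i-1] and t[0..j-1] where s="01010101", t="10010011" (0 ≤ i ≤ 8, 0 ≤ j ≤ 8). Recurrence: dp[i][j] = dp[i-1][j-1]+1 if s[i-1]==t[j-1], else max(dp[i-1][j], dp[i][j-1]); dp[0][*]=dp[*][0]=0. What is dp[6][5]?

   ''  1  0  0  1  0  0  1  1
''  0  0  0  0  0  0  0  0  0
 0  0  0  1  1  1  1  1  1  1
 1  0  1  1  1  2  2  2  2  2
 0  0  1  2  2  2  3  3  3  3
 1  0  1  2  2  3  3  3  4  4
 0  0  1  2  3  3  4  4  4  4
 1  0  1  2  3  4  4  4  5  5
 0  0  1  2  3  4  5  5  5  5
 1  0  1  2  3  4  5  5  6  6

4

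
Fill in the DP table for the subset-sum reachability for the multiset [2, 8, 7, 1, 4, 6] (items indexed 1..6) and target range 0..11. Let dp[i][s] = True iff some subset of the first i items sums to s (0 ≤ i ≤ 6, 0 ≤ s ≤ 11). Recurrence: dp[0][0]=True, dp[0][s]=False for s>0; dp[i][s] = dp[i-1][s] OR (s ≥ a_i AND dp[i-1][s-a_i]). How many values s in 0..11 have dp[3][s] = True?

6

i\s   0   1   2   3   4   5   6   7   8   9  10  11
  0   T   F   F   F   F   F   F   F   F   F   F   F
  1   T   F   T   F   F   F   F   F   F   F   F   F
  2   T   F   T   F   F   F   F   F   T   F   T   F
  3   T   F   T   F   F   F   F   T   T   T   T   F
  4   T   T   T   T   F   F   F   T   T   T   T   T
  5   T   T   T   T   T   T   T   T   T   T   T   T
  6   T   T   T   T   T   T   T   T   T   T   T   T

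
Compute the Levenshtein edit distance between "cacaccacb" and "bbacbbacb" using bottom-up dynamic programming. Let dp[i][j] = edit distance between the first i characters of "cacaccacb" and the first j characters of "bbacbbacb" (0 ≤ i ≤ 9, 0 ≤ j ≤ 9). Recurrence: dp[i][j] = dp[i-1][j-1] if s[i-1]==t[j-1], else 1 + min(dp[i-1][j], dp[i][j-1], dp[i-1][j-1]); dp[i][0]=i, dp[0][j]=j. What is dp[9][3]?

   ''  b  b  a  c  b  b  a  c  b
''  0  1  2  3  4  5  6  7  8  9
 c  1  1  2  3  3  4  5  6  7  8
 a  2  2  2  2  3  4  5  5  6  7
 c  3  3  3  3  2  3  4  5  5  6
 a  4  4  4  3  3  3  4  4  5  6
 c  5  5  5  4  3  4  4  5  4  5
 c  6  6  6  5  4  4  5  5  5  5
 a  7  7  7  6  5  5  5  5  6  6
 c  8  8  8  7  6  6  6  6  5  6
 b  9  8  8  8  7  6  6  7  6  5

8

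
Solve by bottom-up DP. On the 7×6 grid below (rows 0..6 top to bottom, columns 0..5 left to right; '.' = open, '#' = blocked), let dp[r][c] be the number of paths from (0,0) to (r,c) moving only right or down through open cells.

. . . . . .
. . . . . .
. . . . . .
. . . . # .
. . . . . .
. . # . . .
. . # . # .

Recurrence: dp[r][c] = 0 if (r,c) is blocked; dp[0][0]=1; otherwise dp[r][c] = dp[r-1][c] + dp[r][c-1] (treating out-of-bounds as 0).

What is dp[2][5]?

r\c   0   1   2   3   4   5
  0   1   1   1   1   1   1
  1   1   2   3   4   5   6
  2   1   3   6  10  15  21
  3   1   4  10  20   0  21
  4   1   5  15  35  35  56
  5   1   6   0  35  70 126
  6   1   7   0  35   0 126

21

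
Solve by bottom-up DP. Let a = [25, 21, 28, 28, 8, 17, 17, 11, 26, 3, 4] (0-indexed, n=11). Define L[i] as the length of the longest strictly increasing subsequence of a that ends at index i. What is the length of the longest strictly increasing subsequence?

3

   i    0    1    2    3    4    5    6    7    8    9   10
a[i]   25   21   28   28    8   17   17   11   26    3    4
L[i]    1    1    2    2    1    2    2    2    3    1    2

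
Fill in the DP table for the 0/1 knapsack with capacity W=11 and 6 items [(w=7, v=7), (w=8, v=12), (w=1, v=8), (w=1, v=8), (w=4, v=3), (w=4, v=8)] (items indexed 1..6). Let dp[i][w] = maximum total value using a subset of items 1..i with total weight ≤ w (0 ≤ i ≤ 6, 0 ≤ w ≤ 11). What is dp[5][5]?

i\w   0   1   2   3   4   5   6   7   8   9  10  11
  0   0   0   0   0   0   0   0   0   0   0   0   0
  1   0   0   0   0   0   0   0   7   7   7   7   7
  2   0   0   0   0   0   0   0   7  12  12  12  12
  3   0   8   8   8   8   8   8   8  15  20  20  20
  4   0   8  16  16  16  16  16  16  16  23  28  28
  5   0   8  16  16  16  16  19  19  19  23  28  28
  6   0   8  16  16  16  16  24  24  24  24  28  28

16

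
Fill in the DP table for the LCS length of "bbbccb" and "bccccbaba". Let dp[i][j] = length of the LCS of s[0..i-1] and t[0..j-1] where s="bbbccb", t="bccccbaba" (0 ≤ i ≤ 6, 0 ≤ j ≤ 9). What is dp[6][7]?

4

   ''  b  c  c  c  c  b  a  b  a
''  0  0  0  0  0  0  0  0  0  0
 b  0  1  1  1  1  1  1  1  1  1
 b  0  1  1  1  1  1  2  2  2  2
 b  0  1  1  1  1  1  2  2  3  3
 c  0  1  2  2  2  2  2  2  3  3
 c  0  1  2  3  3  3  3  3  3  3
 b  0  1  2  3  3  3  4  4  4  4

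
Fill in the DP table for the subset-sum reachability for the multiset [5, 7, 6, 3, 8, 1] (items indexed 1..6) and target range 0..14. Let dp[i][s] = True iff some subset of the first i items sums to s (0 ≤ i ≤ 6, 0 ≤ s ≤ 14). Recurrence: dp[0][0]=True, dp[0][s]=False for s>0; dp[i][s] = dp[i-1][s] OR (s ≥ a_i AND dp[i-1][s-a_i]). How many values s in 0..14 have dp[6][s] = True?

14

i\s   0   1   2   3   4   5   6   7   8   9  10  11  12  13  14
  0   T   F   F   F   F   F   F   F   F   F   F   F   F   F   F
  1   T   F   F   F   F   T   F   F   F   F   F   F   F   F   F
  2   T   F   F   F   F   T   F   T   F   F   F   F   T   F   F
  3   T   F   F   F   F   T   T   T   F   F   F   T   T   T   F
  4   T   F   F   T   F   T   T   T   T   T   T   T   T   T   T
  5   T   F   F   T   F   T   T   T   T   T   T   T   T   T   T
  6   T   T   F   T   T   T   T   T   T   T   T   T   T   T   T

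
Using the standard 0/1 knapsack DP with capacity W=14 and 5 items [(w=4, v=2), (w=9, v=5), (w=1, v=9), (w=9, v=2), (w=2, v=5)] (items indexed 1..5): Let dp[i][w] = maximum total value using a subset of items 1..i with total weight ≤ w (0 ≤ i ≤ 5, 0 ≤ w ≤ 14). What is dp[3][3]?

9

i\w   0   1   2   3   4   5   6   7   8   9  10  11  12  13  14
  0   0   0   0   0   0   0   0   0   0   0   0   0   0   0   0
  1   0   0   0   0   2   2   2   2   2   2   2   2   2   2   2
  2   0   0   0   0   2   2   2   2   2   5   5   5   5   7   7
  3   0   9   9   9   9  11  11  11  11  11  14  14  14  14  16
  4   0   9   9   9   9  11  11  11  11  11  14  14  14  14  16
  5   0   9   9  14  14  14  14  16  16  16  16  16  19  19  19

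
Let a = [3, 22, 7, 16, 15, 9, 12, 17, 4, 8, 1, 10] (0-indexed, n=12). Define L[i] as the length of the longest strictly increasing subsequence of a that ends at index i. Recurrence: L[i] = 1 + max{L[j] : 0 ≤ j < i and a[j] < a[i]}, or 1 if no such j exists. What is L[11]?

   i    0    1    2    3    4    5    6    7    8    9   10   11
a[i]    3   22    7   16   15    9   12   17    4    8    1   10
L[i]    1    2    2    3    3    3    4    5    2    3    1    4

4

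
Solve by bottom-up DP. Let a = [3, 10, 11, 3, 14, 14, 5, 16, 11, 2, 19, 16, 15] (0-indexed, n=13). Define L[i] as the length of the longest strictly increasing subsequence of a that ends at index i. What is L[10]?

6

   i    0    1    2    3    4    5    6    7    8    9   10   11   12
a[i]    3   10   11    3   14   14    5   16   11    2   19   16   15
L[i]    1    2    3    1    4    4    2    5    3    1    6    5    5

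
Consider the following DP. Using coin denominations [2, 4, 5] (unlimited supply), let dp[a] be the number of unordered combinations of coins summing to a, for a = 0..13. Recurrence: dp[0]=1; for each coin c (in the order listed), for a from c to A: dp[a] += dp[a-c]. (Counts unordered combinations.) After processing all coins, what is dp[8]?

3

after  coin     0     1     2     3     4     5     6     7     8     9    10    11    12    13
          2     1     0     1     0     1     0     1     0     1     0     1     0     1     0
          4     1     0     1     0     2     0     2     0     3     0     3     0     4     0
          5     1     0     1     0     2     1     2     1     3     2     4     2     5     3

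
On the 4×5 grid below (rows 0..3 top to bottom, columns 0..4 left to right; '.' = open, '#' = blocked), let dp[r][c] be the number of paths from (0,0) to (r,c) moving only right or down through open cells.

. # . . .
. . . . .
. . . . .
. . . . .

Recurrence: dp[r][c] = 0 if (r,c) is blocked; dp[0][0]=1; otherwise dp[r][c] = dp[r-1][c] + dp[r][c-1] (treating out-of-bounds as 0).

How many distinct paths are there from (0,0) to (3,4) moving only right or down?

15

r\c   0   1   2   3   4
  0   1   0   0   0   0
  1   1   1   1   1   1
  2   1   2   3   4   5
  3   1   3   6  10  15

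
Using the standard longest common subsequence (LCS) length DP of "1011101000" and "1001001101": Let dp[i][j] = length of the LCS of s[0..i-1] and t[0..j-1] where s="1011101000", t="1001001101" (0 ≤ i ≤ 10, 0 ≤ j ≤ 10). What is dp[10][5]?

   ''  1  0  0  1  0  0  1  1  0  1
''  0  0  0  0  0  0  0  0  0  0  0
 1  0  1  1  1  1  1  1  1  1  1  1
 0  0  1  2  2  2  2  2  2  2  2  2
 1  0  1  2  2  3  3  3  3  3  3  3
 1  0  1  2  2  3  3  3  4  4  4  4
 1  0  1  2  2  3  3  3  4  5  5  5
 0  0  1  2  3  3  4  4  4  5  6  6
 1  0  1  2  3  4  4  4  5  5  6  7
 0  0  1  2  3  4  5  5  5  5  6  7
 0  0  1  2  3  4  5  6  6  6  6  7
 0  0  1  2  3  4  5  6  6  6  7  7

5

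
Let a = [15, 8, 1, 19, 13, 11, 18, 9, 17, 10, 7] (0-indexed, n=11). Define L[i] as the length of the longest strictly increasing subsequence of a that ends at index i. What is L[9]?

   i    0    1    2    3    4    5    6    7    8    9   10
a[i]   15    8    1   19   13   11   18    9   17   10    7
L[i]    1    1    1    2    2    2    3    2    3    3    2

3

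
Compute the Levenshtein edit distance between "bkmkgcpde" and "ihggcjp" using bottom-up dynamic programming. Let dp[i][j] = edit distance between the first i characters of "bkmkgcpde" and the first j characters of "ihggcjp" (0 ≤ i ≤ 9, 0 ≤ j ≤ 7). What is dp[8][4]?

7

   ''  i  h  g  g  c  j  p
''  0  1  2  3  4  5  6  7
 b  1  1  2  3  4  5  6  7
 k  2  2  2  3  4  5  6  7
 m  3  3  3  3  4  5  6  7
 k  4  4  4  4  4  5  6  7
 g  5  5  5  4  4  5  6  7
 c  6  6  6  5  5  4  5  6
 p  7  7  7  6  6  5  5  5
 d  8  8  8  7  7  6  6  6
 e  9  9  9  8  8  7  7  7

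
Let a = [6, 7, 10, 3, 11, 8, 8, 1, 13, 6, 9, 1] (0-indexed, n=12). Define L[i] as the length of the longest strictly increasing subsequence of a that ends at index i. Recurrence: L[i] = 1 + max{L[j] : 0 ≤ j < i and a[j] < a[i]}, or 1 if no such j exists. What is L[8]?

5

   i    0    1    2    3    4    5    6    7    8    9   10   11
a[i]    6    7   10    3   11    8    8    1   13    6    9    1
L[i]    1    2    3    1    4    3    3    1    5    2    4    1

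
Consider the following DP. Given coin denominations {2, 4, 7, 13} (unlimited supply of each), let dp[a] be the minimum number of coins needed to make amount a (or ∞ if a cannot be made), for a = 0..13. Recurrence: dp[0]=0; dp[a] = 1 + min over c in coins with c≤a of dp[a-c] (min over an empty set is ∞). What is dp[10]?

 a  0  1  2  3  4  5  6  7  8  9 10 11 12 13
dp  0  -  1  -  1  -  2  1  2  2  3  2  3  1
(- denotes ∞ / unreachable)

3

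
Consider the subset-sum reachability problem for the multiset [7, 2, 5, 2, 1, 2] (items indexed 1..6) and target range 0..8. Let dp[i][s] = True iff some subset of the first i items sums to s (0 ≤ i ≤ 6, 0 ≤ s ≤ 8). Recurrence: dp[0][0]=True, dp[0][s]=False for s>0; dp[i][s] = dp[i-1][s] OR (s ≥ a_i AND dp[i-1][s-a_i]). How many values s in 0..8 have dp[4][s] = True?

i\s   0   1   2   3   4   5   6   7   8
  0   T   F   F   F   F   F   F   F   F
  1   T   F   F   F   F   F   F   T   F
  2   T   F   T   F   F   F   F   T   F
  3   T   F   T   F   F   T   F   T   F
  4   T   F   T   F   T   T   F   T   F
  5   T   T   T   T   T   T   T   T   T
  6   T   T   T   T   T   T   T   T   T

5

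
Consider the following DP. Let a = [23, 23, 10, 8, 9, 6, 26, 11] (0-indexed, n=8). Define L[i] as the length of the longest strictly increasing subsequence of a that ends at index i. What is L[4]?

2

   i    0    1    2    3    4    5    6    7
a[i]   23   23   10    8    9    6   26   11
L[i]    1    1    1    1    2    1    3    3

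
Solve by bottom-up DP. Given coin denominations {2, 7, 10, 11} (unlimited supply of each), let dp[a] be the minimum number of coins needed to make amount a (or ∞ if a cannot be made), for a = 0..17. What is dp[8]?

4

 a  0  1  2  3  4  5  6  7  8  9 10 11 12 13 14 15 16 17
dp  0  -  1  -  2  -  3  1  4  2  1  1  2  2  2  3  3  2
(- denotes ∞ / unreachable)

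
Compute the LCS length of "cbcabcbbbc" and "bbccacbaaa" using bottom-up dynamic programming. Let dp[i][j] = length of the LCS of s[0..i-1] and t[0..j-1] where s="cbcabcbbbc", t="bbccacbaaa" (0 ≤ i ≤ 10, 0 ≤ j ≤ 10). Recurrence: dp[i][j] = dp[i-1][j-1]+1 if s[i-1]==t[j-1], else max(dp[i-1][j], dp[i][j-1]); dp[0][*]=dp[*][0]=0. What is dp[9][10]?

   ''  b  b  c  c  a  c  b  a  a  a
''  0  0  0  0  0  0  0  0  0  0  0
 c  0  0  0  1  1  1  1  1  1  1  1
 b  0  1  1  1  1  1  1  2  2  2  2
 c  0  1  1  2  2  2  2  2  2  2  2
 a  0  1  1  2  2  3  3  3  3  3  3
 b  0  1  2  2  2  3  3  4  4  4  4
 c  0  1  2  3  3  3  4  4  4  4  4
 b  0  1  2  3  3  3  4  5  5  5  5
 b  0  1  2  3  3  3  4  5  5  5  5
 b  0  1  2  3  3  3  4  5  5  5  5
 c  0  1  2  3  4  4  4  5  5  5  5

5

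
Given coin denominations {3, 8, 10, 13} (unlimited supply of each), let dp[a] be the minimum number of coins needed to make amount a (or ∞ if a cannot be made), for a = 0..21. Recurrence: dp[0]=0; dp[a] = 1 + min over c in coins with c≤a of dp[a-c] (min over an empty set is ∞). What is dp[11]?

2

 a  0  1  2  3  4  5  6  7  8  9 10 11 12 13 14 15 16 17 18 19 20 21
dp  0  -  -  1  -  -  2  -  1  3  1  2  4  1  3  5  2  4  2  3  2  2
(- denotes ∞ / unreachable)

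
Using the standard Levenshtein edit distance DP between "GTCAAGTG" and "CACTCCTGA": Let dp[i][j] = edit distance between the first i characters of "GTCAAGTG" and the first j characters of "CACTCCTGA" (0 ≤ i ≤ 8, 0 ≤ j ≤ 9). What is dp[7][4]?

   ''  C  A  C  T  C  C  T  G  A
''  0  1  2  3  4  5  6  7  8  9
 G  1  1  2  3  4  5  6  7  7  8
 T  2  2  2  3  3  4  5  6  7  8
 C  3  2  3  2  3  3  4  5  6  7
 A  4  3  2  3  3  4  4  5  6  6
 A  5  4  3  3  4  4  5  5  6  6
 G  6  5  4  4  4  5  5  6  5  6
 T  7  6  5  5  4  5  6  5  6  6
 G  8  7  6  6  5  5  6  6  5  6

4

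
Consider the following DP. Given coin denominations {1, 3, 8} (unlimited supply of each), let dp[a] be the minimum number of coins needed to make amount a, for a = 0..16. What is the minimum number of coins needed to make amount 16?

2

 a  0  1  2  3  4  5  6  7  8  9 10 11 12 13 14 15 16
dp  0  1  2  1  2  3  2  3  1  2  3  2  3  4  3  4  2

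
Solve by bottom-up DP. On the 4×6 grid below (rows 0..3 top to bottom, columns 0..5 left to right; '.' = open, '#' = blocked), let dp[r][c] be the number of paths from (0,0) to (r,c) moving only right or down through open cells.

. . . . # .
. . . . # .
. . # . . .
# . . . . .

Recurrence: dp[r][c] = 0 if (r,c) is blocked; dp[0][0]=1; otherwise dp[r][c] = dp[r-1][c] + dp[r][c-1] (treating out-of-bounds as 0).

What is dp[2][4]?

4

r\c   0   1   2   3   4   5
  0   1   1   1   1   0   0
  1   1   2   3   4   0   0
  2   1   3   0   4   4   4
  3   0   3   3   7  11  15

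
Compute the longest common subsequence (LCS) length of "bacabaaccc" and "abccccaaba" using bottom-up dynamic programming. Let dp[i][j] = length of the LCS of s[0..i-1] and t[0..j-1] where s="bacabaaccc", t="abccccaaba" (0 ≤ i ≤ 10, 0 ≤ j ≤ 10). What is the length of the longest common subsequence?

   ''  a  b  c  c  c  c  a  a  b  a
''  0  0  0  0  0  0  0  0  0  0  0
 b  0  0  1  1  1  1  1  1  1  1  1
 a  0  1  1  1  1  1  1  2  2  2  2
 c  0  1  1  2  2  2  2  2  2  2  2
 a  0  1  1  2  2  2  2  3  3  3  3
 b  0  1  2  2  2  2  2  3  3  4  4
 a  0  1  2  2  2  2  2  3  4  4  5
 a  0  1  2  2  2  2  2  3  4  4  5
 c  0  1  2  3  3  3  3  3  4  4  5
 c  0  1  2  3  4  4  4  4  4  4  5
 c  0  1  2  3  4  5  5  5  5  5  5

5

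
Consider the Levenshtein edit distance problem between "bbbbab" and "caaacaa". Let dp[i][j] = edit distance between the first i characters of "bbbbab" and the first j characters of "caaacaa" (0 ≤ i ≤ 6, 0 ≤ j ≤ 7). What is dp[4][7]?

   ''  c  a  a  a  c  a  a
''  0  1  2  3  4  5  6  7
 b  1  1  2  3  4  5  6  7
 b  2  2  2  3  4  5  6  7
 b  3  3  3  3  4  5  6  7
 b  4  4  4  4  4  5  6  7
 a  5  5  4  4  4  5  5  6
 b  6  6  5  5  5  5  6  6

7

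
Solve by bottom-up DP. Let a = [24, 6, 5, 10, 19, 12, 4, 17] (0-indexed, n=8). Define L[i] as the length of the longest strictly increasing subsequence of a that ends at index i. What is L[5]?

3

   i    0    1    2    3    4    5    6    7
a[i]   24    6    5   10   19   12    4   17
L[i]    1    1    1    2    3    3    1    4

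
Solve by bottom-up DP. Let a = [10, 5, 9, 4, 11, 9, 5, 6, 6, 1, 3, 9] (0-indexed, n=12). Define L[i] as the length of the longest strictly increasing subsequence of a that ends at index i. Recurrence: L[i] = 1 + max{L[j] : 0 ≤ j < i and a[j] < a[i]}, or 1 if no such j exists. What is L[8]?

   i    0    1    2    3    4    5    6    7    8    9   10   11
a[i]   10    5    9    4   11    9    5    6    6    1    3    9
L[i]    1    1    2    1    3    2    2    3    3    1    2    4

3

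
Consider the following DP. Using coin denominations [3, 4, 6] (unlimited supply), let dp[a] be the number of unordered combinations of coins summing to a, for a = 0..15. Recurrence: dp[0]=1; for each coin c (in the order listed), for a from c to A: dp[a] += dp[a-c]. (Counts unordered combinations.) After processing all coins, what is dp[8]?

1

after  coin     0     1     2     3     4     5     6     7     8     9    10    11    12    13    14    15
          3     1     0     0     1     0     0     1     0     0     1     0     0     1     0     0     1
          4     1     0     0     1     1     0     1     1     1     1     1     1     2     1     1     2
          6     1     0     0     1     1     0     2     1     1     2     2     1     4     2     2     4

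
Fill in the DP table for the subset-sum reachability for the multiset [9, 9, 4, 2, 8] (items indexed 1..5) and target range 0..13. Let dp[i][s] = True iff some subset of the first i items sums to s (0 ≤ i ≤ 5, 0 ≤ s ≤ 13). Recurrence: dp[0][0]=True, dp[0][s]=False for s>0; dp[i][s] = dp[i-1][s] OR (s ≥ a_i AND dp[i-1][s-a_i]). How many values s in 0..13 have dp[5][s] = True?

i\s   0   1   2   3   4   5   6   7   8   9  10  11  12  13
  0   T   F   F   F   F   F   F   F   F   F   F   F   F   F
  1   T   F   F   F   F   F   F   F   F   T   F   F   F   F
  2   T   F   F   F   F   F   F   F   F   T   F   F   F   F
  3   T   F   F   F   T   F   F   F   F   T   F   F   F   T
  4   T   F   T   F   T   F   T   F   F   T   F   T   F   T
  5   T   F   T   F   T   F   T   F   T   T   T   T   T   T

10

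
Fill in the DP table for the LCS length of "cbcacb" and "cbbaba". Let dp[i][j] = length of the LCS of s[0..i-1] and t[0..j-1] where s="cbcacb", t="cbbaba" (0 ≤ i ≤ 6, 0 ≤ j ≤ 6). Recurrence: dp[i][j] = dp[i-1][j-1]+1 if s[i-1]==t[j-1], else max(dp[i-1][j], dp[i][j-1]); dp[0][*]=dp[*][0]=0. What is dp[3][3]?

   ''  c  b  b  a  b  a
''  0  0  0  0  0  0  0
 c  0  1  1  1  1  1  1
 b  0  1  2  2  2  2  2
 c  0  1  2  2  2  2  2
 a  0  1  2  2  3  3  3
 c  0  1  2  2  3  3  3
 b  0  1  2  3  3  4  4

2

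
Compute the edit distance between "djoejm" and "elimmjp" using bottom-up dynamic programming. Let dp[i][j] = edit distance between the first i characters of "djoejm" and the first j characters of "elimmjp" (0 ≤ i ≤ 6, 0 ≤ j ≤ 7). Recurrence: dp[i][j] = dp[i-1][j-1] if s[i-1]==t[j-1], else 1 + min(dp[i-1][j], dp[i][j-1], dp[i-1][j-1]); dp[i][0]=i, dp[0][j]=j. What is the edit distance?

   ''  e  l  i  m  m  j  p
''  0  1  2  3  4  5  6  7
 d  1  1  2  3  4  5  6  7
 j  2  2  2  3  4  5  5  6
 o  3  3  3  3  4  5  6  6
 e  4  3  4  4  4  5  6  7
 j  5  4  4  5  5  5  5  6
 m  6  5  5  5  5  5  6  6

6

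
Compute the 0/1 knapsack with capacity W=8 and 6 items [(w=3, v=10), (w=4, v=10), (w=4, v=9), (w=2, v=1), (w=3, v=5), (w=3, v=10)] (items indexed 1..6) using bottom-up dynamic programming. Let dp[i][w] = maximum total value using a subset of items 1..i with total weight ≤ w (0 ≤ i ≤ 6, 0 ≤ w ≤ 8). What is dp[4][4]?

i\w   0   1   2   3   4   5   6   7   8
  0   0   0   0   0   0   0   0   0   0
  1   0   0   0  10  10  10  10  10  10
  2   0   0   0  10  10  10  10  20  20
  3   0   0   0  10  10  10  10  20  20
  4   0   0   1  10  10  11  11  20  20
  5   0   0   1  10  10  11  15  20  20
  6   0   0   1  10  10  11  20  20  21

10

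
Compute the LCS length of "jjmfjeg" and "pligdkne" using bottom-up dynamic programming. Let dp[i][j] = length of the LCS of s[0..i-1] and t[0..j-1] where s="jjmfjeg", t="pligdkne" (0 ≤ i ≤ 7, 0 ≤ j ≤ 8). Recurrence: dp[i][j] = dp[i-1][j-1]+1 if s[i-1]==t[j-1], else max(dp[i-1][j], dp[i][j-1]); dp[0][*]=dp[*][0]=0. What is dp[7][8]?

1

   ''  p  l  i  g  d  k  n  e
''  0  0  0  0  0  0  0  0  0
 j  0  0  0  0  0  0  0  0  0
 j  0  0  0  0  0  0  0  0  0
 m  0  0  0  0  0  0  0  0  0
 f  0  0  0  0  0  0  0  0  0
 j  0  0  0  0  0  0  0  0  0
 e  0  0  0  0  0  0  0  0  1
 g  0  0  0  0  1  1  1  1  1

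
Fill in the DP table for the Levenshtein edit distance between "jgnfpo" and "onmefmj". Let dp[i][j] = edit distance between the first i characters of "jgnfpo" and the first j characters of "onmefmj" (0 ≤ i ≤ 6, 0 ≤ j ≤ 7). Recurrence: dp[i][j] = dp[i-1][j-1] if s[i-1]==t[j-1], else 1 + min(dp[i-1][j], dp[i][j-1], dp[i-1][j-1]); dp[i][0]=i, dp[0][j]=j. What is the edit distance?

6

   ''  o  n  m  e  f  m  j
''  0  1  2  3  4  5  6  7
 j  1  1  2  3  4  5  6  6
 g  2  2  2  3  4  5  6  7
 n  3  3  2  3  4  5  6  7
 f  4  4  3  3  4  4  5  6
 p  5  5  4  4  4  5  5  6
 o  6  5  5  5  5  5  6  6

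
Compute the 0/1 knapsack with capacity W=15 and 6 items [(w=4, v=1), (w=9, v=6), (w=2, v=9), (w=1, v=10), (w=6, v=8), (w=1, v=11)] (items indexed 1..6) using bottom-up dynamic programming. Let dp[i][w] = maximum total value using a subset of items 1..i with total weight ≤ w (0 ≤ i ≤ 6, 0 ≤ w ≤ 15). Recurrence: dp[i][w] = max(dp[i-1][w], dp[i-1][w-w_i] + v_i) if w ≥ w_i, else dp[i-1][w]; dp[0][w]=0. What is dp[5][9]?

27

i\w   0   1   2   3   4   5   6   7   8   9  10  11  12  13  14  15
  0   0   0   0   0   0   0   0   0   0   0   0   0   0   0   0   0
  1   0   0   0   0   1   1   1   1   1   1   1   1   1   1   1   1
  2   0   0   0   0   1   1   1   1   1   6   6   6   6   7   7   7
  3   0   0   9   9   9   9  10  10  10  10  10  15  15  15  15  16
  4   0  10  10  19  19  19  19  20  20  20  20  20  25  25  25  25
  5   0  10  10  19  19  19  19  20  20  27  27  27  27  28  28  28
  6   0  11  21  21  30  30  30  30  31  31  38  38  38  38  39  39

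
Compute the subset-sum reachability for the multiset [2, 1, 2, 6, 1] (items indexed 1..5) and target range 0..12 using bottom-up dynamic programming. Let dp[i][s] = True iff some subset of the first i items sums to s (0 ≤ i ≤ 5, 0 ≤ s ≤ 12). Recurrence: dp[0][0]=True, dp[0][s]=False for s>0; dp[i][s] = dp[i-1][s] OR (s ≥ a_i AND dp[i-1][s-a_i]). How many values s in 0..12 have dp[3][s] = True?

i\s   0   1   2   3   4   5   6   7   8   9  10  11  12
  0   T   F   F   F   F   F   F   F   F   F   F   F   F
  1   T   F   T   F   F   F   F   F   F   F   F   F   F
  2   T   T   T   T   F   F   F   F   F   F   F   F   F
  3   T   T   T   T   T   T   F   F   F   F   F   F   F
  4   T   T   T   T   T   T   T   T   T   T   T   T   F
  5   T   T   T   T   T   T   T   T   T   T   T   T   T

6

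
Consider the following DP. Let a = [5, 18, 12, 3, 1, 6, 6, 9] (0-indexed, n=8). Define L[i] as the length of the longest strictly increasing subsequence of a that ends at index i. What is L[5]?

   i    0    1    2    3    4    5    6    7
a[i]    5   18   12    3    1    6    6    9
L[i]    1    2    2    1    1    2    2    3

2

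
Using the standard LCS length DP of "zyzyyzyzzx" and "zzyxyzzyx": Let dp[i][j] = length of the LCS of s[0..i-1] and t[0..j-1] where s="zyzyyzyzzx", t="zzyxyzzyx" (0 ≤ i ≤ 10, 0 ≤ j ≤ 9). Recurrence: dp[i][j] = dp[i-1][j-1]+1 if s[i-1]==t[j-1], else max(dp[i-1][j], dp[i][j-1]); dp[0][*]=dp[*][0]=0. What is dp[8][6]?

   ''  z  z  y  x  y  z  z  y  x
''  0  0  0  0  0  0  0  0  0  0
 z  0  1  1  1  1  1  1  1  1  1
 y  0  1  1  2  2  2  2  2  2  2
 z  0  1  2  2  2  2  3  3  3  3
 y  0  1  2  3  3  3  3  3  4  4
 y  0  1  2  3  3  4  4  4  4  4
 z  0  1  2  3  3  4  5  5  5  5
 y  0  1  2  3  3  4  5  5  6  6
 z  0  1  2  3  3  4  5  6  6  6
 z  0  1  2  3  3  4  5  6  6  6
 x  0  1  2  3  4  4  5  6  6  7

5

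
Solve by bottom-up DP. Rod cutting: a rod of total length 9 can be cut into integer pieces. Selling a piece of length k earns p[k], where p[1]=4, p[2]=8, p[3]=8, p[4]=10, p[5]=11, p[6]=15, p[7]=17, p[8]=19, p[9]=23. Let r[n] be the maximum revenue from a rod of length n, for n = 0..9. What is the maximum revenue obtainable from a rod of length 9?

36

   n    0    1    2    3    4    5    6    7    8    9
r[n]    0    4    8   12   16   20   24   28   32   36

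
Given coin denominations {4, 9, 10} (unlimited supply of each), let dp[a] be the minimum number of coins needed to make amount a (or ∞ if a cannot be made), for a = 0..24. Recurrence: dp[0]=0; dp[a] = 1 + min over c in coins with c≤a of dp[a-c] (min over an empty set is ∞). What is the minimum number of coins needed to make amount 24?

 a  0  1  2  3  4  5  6  7  8  9 10 11 12 13 14 15 16 17 18 19 20 21 22 23 24
dp  0  -  -  -  1  -  -  -  2  1  1  -  3  2  2  -  4  3  2  2  2  4  3  3  3
(- denotes ∞ / unreachable)

3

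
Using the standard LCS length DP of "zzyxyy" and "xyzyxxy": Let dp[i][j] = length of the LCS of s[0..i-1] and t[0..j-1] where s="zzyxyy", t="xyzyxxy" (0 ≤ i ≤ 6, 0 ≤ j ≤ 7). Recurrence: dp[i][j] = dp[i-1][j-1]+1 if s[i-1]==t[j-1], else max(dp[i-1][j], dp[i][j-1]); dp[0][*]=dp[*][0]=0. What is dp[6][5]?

   ''  x  y  z  y  x  x  y
''  0  0  0  0  0  0  0  0
 z  0  0  0  1  1  1  1  1
 z  0  0  0  1  1  1  1  1
 y  0  0  1  1  2  2  2  2
 x  0  1  1  1  2  3  3  3
 y  0  1  2  2  2  3  3  4
 y  0  1  2  2  3  3  3  4

3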